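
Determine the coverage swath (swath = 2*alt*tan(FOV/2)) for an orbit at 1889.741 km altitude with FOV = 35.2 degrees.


FOV = 35.2 deg = 0.6143559 rad
swath = 2 * alt * tan(FOV/2) = 2 * 1889.741 * tan(0.3071779)
swath = 2 * 1889.741 * 0.3172187
swath = 1198.9223 km

1198.9223 km


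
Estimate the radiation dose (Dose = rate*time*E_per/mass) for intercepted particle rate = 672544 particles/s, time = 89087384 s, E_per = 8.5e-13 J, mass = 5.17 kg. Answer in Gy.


Total energy deposited = rate * time * E_per
  = 672544 * 89087384 * 8.5e-13 = 50.9279 J
Dose = E_total / mass = 50.9279 / 5.17
Dose = 9.8507 Gy

9.8507 Gy


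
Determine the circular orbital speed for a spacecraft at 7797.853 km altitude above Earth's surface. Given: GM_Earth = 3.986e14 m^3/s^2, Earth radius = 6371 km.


r = R_E + alt = 6371.0 + 7797.853 = 14168.8530 km = 1.4168853e+07 m
v = sqrt(mu/r) = sqrt(3.986e14 / 1.4168853e+07) = 5303.9729 m/s = 5.3040 km/s

5.3040 km/s


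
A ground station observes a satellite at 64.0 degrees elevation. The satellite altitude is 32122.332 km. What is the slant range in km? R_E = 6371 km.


h = 32122.332 km, el = 64.0 deg
d = -R_E*sin(el) + sqrt((R_E*sin(el))^2 + 2*R_E*h + h^2)
d = -6371.0000*sin(1.1170) + sqrt((6371.0000*0.898794)^2 + 2*6371.0000*32122.332 + 32122.332^2)
d = 32665.6641 km

32665.6641 km


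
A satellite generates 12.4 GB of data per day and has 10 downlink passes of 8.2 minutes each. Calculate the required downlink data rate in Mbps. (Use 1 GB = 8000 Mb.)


total contact time = 10 * 8.2 * 60 = 4920.0000 s
data = 12.4 GB = 99200.0000 Mb
rate = 99200.0000 / 4920.0000 = 20.1626 Mbps

20.1626 Mbps


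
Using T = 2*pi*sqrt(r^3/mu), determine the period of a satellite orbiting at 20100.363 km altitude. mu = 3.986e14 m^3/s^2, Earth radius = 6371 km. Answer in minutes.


r = 26471.3630 km = 2.6471363e+07 m
T = 2*pi*sqrt(r^3/mu) = 2*pi*sqrt(1.8549359e+22 / 3.986e14)
T = 42862.3202 s = 714.3720 min

714.3720 minutes


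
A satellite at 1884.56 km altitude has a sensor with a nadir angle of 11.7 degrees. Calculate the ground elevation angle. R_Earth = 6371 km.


r = R_E + alt = 8255.5600 km
Law of sines in the satellite / Earth-center / ground-point triangle:
  sin(nadir)/R_E = sin(90 + el)/r  =>  cos(el) = (r/R_E)*sin(nadir)
cos(el) = (8255.5600 / 6371.0000) * sin(11.7 deg) = 0.2627724
el = arccos(0.2627724) = 74.7654 deg
(Earth-central angle = 90 - nadir - el = 3.5346 deg)

74.7654 degrees


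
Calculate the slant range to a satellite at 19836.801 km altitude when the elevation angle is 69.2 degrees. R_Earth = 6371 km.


h = 19836.801 km, el = 69.2 deg
d = -R_E*sin(el) + sqrt((R_E*sin(el))^2 + 2*R_E*h + h^2)
d = -6371.0000*sin(1.2078) + sqrt((6371.0000*0.9348257)^2 + 2*6371.0000*19836.801 + 19836.801^2)
d = 20154.1938 km

20154.1938 km


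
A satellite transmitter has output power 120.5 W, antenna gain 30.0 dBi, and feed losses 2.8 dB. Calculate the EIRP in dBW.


Pt = 120.5 W = 20.8099 dBW
EIRP = Pt_dBW + Gt - losses = 20.8099 + 30.0 - 2.8 = 48.0099 dBW

48.0099 dBW


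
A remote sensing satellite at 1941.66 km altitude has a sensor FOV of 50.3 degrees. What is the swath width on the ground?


FOV = 50.3 deg = 0.8779006 rad
swath = 2 * alt * tan(FOV/2) = 2 * 1941.66 * tan(0.4389503)
swath = 2 * 1941.66 * 0.4694988
swath = 1823.2142 km

1823.2142 km


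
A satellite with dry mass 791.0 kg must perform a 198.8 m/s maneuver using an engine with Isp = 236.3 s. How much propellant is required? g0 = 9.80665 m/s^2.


ve = Isp * g0 = 236.3 * 9.80665 = 2317.311395 m/s
mass ratio = exp(dv/ve) = exp(198.8/2317.311395) = 1.08957648
m_prop = m_dry * (mr - 1) = 791.0 * (1.08957648 - 1)
m_prop = 70.8550 kg

70.8550 kg


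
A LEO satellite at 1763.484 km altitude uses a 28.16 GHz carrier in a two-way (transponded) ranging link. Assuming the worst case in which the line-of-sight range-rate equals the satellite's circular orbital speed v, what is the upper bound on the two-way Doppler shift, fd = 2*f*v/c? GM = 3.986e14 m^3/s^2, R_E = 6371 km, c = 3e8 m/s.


r = 8.134484e+06 m
v = sqrt(mu/r) = 7000.0903 m/s (worst-case radial velocity)
f = 28.16 GHz = 2.816e+10 Hz
fd = 2*f*v/c = 2*2.816e+10*7000.0903/3.0e+08
fd = 1.3141503e+06 Hz

1.3142e+06 Hz


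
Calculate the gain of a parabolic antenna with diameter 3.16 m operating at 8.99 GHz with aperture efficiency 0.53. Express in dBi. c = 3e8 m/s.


lambda = c/f = 3e8 / 8.99e+09 = 0.03337041 m
G = eta*(pi*D/lambda)^2 = 0.53*(pi*3.16/0.03337041)^2
G = 46905.8115 (linear)
G = 10*log10(46905.8115) = 46.7123 dBi

46.7123 dBi


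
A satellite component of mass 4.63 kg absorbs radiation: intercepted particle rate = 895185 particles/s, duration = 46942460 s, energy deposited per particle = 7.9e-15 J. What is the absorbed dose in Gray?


Total energy deposited = rate * time * E_per
  = 895185 * 46942460 * 7.9e-15 = 0.3319753 J
Dose = E_total / mass = 0.3319753 / 4.63
Dose = 0.07170092 Gy

0.0717 Gy


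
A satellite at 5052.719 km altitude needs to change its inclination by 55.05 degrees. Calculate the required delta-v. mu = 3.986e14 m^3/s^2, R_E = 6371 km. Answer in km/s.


r = 11423.7190 km = 1.1423719e+07 m
V = sqrt(mu/r) = 5906.9717 m/s
di = 55.05 deg = 0.9608038 rad
dV = 2*V*sin(di/2) = 2*5906.9717*sin(0.4804019)
dV = 5459.6438 m/s = 5.4596 km/s

5.4596 km/s


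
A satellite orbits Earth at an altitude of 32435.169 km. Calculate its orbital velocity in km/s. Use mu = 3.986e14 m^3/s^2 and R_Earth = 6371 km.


r = R_E + alt = 6371.0 + 32435.169 = 38806.1690 km = 3.8806169e+07 m
v = sqrt(mu/r) = sqrt(3.986e14 / 3.8806169e+07) = 3204.9279 m/s = 3.2049 km/s

3.2049 km/s


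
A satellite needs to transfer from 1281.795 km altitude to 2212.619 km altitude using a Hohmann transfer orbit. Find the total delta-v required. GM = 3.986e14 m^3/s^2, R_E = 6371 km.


r1 = 7652.7950 km = 7.652795e+06 m
r2 = 8583.6190 km = 8.583619e+06 m
dv1 = sqrt(mu/r1)*(sqrt(2*r2/(r1+r2)) - 1) = 203.9911 m/s
dv2 = sqrt(mu/r2)*(1 - sqrt(2*r1/(r1+r2))) = 198.2182 m/s
total dv = |dv1| + |dv2| = 203.9911 + 198.2182 = 402.2094 m/s = 0.4022094 km/s

0.4022 km/s


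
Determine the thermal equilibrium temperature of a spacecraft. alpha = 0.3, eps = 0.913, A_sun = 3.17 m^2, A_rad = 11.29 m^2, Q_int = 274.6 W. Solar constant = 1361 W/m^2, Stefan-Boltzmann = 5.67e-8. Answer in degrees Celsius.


Numerator = alpha*S*A_sun + Q_int = 0.3*1361*3.17 + 274.6 = 1568.9110 W
Denominator = eps*sigma*A_rad = 0.913*5.67e-8*11.29 = 5.8445056e-07 W/K^4
T^4 = 2.6844204e+09 K^4
T = 227.6212 K = -45.5288 C

-45.5288 degrees Celsius


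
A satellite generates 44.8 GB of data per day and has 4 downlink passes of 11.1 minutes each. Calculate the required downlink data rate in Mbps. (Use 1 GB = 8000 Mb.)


total contact time = 4 * 11.1 * 60 = 2664.0000 s
data = 44.8 GB = 358400.0000 Mb
rate = 358400.0000 / 2664.0000 = 134.5345 Mbps

134.5345 Mbps


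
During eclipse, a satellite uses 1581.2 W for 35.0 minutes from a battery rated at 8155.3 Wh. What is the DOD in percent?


E_used = P * t / 60 = 1581.2 * 35.0 / 60 = 922.3667 Wh
DOD = E_used / E_total * 100 = 922.3667 / 8155.3 * 100
DOD = 11.3100 %

11.3100 %


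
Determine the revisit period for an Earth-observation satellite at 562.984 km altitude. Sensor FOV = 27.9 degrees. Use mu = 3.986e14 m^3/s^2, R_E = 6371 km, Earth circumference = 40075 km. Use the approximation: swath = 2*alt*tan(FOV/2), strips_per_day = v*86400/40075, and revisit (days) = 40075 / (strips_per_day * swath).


swath = 2*562.984*tan(0.2434734) = 279.6919 km
v = sqrt(mu/r) = 7581.8856 m/s = 7.5819 km/s
strips/day = v*86400/40075 = 7.5819*86400/40075 = 16.3462
coverage/day = strips * swath = 16.3462 * 279.6919 = 4571.9065 km
revisit = 40075 / 4571.9065 = 8.7655 days

8.7655 days


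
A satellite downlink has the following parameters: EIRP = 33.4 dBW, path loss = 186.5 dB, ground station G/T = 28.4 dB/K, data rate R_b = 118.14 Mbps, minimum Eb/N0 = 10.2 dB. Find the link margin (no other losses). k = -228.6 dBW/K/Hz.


C/N0 = EIRP - FSPL + G/T - k = 33.4 - 186.5 + 28.4 - (-228.6)
C/N0 = 103.9000 dB-Hz
R_b = 118.14 Mbps = 1.1814e+08 bps -> 10*log10(R_b) = 80.7240 dB-Hz
Eb/N0 = C/N0 - 10*log10(R_b) = 103.9000 - 80.7240 = 23.1760 dB
Margin = Eb/N0 - Eb/N0_req = 23.1760 - 10.2 = 12.9760 dB (link closes)

12.9760 dB


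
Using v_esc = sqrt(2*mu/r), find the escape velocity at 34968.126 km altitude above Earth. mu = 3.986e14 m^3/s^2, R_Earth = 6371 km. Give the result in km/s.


r = 6371.0 + 34968.126 = 41339.1260 km = 4.1339126e+07 m
v_esc = sqrt(2*mu/r) = sqrt(2*3.986e14 / 4.1339126e+07)
v_esc = 4391.4000 m/s = 4.3914 km/s

4.3914 km/s


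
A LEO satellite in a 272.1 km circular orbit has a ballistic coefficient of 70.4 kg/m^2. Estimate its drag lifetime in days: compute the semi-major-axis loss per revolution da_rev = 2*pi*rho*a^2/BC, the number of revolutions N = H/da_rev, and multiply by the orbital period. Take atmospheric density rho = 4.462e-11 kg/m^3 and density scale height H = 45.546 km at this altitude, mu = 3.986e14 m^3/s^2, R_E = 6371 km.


a = R_E + alt = 6643.1000 km = 6.6431e+06 m
da_rev = 2*pi*rho*a^2/BC = 2*pi*4.462e-11*(6.6431e+06)^2/70.4 = 175.743129 m per revolution
N = H/da_rev = 45546.0000 m / 175.743129 m = 259.1623 revolutions
P = 2*pi*sqrt(a^3/mu) = 5388.4940 s
lifetime = N*P = 259.1623 * 5388.4940 = 1.3964947e+06 s = 16.1631 days

16.1631 days


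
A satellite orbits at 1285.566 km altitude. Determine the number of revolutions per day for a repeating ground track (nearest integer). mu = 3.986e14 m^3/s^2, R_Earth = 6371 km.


r = 7.656566e+06 m
T = 2*pi*sqrt(r^3/mu) = 6667.4884 s = 111.1248 min
revs/day = 1440 / 111.1248 = 12.9584
Rounded: 13 revolutions per day

13 revolutions per day


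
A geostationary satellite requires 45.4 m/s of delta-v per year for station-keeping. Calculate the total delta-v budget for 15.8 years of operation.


dV = rate * years = 45.4 * 15.8
dV = 717.3200 m/s

717.3200 m/s


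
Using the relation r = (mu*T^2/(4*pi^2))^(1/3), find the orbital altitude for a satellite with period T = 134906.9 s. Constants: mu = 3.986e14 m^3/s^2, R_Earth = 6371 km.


T = 134906.9 s
r = (mu*T^2/(4*pi^2))^(1/3) = (3.986e14 * 134906.9^2 / (4*pi^2))^(1/3)
r = 5.6852377e+07 m = 56852.3771 km
alt = r - R_E = 56852.3771 - 6371 = 50481.3771 km

50481.3771 km


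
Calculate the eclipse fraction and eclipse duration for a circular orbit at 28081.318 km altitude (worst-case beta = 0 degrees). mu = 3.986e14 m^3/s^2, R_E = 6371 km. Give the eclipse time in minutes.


r = 34452.3180 km
T = 1060.6880 min
Eclipse fraction = arcsin(R_E/r)/pi = arcsin(6371.0000/34452.3180)/pi
= arcsin(0.1849222)/pi = 0.05920333
Eclipse duration = 0.05920333 * 1060.6880 = 62.7963 min

62.7963 minutes


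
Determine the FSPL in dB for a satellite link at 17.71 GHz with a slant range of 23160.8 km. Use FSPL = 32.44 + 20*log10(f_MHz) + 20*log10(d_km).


f = 17.71 GHz = 17710.0000 MHz
d = 23160.8 km
FSPL = 32.44 + 20*log10(17710.0000) + 20*log10(23160.8)
FSPL = 32.44 + 84.9644 + 87.2951
FSPL = 204.6994 dB

204.6994 dB


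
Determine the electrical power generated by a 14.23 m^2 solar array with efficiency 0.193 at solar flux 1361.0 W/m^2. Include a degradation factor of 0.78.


P = area * eta * S * degradation
P = 14.23 * 0.193 * 1361.0 * 0.78
P = 2915.5127 W

2915.5127 W


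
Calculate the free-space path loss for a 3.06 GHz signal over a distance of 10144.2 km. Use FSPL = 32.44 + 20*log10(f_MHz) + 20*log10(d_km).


f = 3.06 GHz = 3060.0000 MHz
d = 10144.2 km
FSPL = 32.44 + 20*log10(3060.0000) + 20*log10(10144.2)
FSPL = 32.44 + 69.7144 + 80.1244
FSPL = 182.2788 dB

182.2788 dB


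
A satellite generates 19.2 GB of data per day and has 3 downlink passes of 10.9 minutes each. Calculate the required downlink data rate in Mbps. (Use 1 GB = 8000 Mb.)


total contact time = 3 * 10.9 * 60 = 1962.0000 s
data = 19.2 GB = 153600.0000 Mb
rate = 153600.0000 / 1962.0000 = 78.2875 Mbps

78.2875 Mbps


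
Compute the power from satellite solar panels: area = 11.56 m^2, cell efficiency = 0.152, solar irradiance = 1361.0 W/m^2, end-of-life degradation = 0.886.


P = area * eta * S * degradation
P = 11.56 * 0.152 * 1361.0 * 0.886
P = 2118.8161 W

2118.8161 W


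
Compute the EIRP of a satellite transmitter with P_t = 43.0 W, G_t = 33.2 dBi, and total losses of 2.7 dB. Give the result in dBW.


Pt = 43.0 W = 16.3347 dBW
EIRP = Pt_dBW + Gt - losses = 16.3347 + 33.2 - 2.7 = 46.8347 dBW

46.8347 dBW


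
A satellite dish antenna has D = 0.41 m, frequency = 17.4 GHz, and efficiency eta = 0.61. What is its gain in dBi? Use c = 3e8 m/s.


lambda = c/f = 3e8 / 1.74e+10 = 0.01724138 m
G = eta*(pi*D/lambda)^2 = 0.61*(pi*0.41/0.01724138)^2
G = 3404.4995 (linear)
G = 10*log10(3404.4995) = 35.3205 dBi

35.3205 dBi


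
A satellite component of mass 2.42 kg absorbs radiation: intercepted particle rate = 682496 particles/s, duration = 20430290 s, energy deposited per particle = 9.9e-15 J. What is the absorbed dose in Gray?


Total energy deposited = rate * time * E_per
  = 682496 * 20430290 * 9.9e-15 = 0.1380416 J
Dose = E_total / mass = 0.1380416 / 2.42
Dose = 0.05704196 Gy

0.0570 Gy


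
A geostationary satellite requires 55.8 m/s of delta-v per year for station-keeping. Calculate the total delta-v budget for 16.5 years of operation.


dV = rate * years = 55.8 * 16.5
dV = 920.7000 m/s

920.7000 m/s


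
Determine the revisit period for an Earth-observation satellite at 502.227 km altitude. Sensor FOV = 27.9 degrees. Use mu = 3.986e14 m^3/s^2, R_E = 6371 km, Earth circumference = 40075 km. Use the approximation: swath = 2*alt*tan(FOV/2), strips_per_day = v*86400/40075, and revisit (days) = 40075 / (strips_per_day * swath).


swath = 2*502.227*tan(0.2434734) = 249.5077 km
v = sqrt(mu/r) = 7615.3226 m/s = 7.6153 km/s
strips/day = v*86400/40075 = 7.6153*86400/40075 = 16.4183
coverage/day = strips * swath = 16.4183 * 249.5077 = 4096.4949 km
revisit = 40075 / 4096.4949 = 9.7828 days

9.7828 days


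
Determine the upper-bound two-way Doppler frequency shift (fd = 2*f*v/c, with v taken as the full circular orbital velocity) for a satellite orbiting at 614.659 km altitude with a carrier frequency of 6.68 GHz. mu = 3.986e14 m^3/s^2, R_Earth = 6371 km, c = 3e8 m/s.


r = 6.985659e+06 m
v = sqrt(mu/r) = 7553.7909 m/s (worst-case radial velocity)
f = 6.68 GHz = 6.68e+09 Hz
fd = 2*f*v/c = 2*6.68e+09*7553.7909/3.0e+08
fd = 336395.4861 Hz

336395.4861 Hz


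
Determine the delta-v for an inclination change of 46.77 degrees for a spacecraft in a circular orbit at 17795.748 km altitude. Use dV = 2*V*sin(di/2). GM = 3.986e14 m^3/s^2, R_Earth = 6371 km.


r = 24166.7480 km = 2.4166748e+07 m
V = sqrt(mu/r) = 4061.2483 m/s
di = 46.77 deg = 0.8162905 rad
dV = 2*V*sin(di/2) = 2*4061.2483*sin(0.4081452)
dV = 3223.8807 m/s = 3.2239 km/s

3.2239 km/s


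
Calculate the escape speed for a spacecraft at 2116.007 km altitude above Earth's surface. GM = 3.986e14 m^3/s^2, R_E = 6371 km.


r = 6371.0 + 2116.007 = 8487.0070 km = 8.487007e+06 m
v_esc = sqrt(2*mu/r) = sqrt(2*3.986e14 / 8.487007e+06)
v_esc = 9691.8429 m/s = 9.6918 km/s

9.6918 km/s


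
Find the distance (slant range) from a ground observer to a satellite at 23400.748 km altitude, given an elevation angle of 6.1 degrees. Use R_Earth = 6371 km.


h = 23400.748 km, el = 6.1 deg
d = -R_E*sin(el) + sqrt((R_E*sin(el))^2 + 2*R_E*h + h^2)
d = -6371.0000*sin(0.1064651) + sqrt((6371.0000*0.1062641)^2 + 2*6371.0000*23400.748 + 23400.748^2)
d = 28412.9500 km

28412.9500 km


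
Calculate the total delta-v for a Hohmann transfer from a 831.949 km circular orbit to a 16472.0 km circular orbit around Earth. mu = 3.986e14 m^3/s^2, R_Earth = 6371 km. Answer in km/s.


r1 = 7202.9490 km = 7.202949e+06 m
r2 = 22843.0000 km = 2.2843e+07 m
dv1 = sqrt(mu/r1)*(sqrt(2*r2/(r1+r2)) - 1) = 1734.0331 m/s
dv2 = sqrt(mu/r2)*(1 - sqrt(2*r1/(r1+r2))) = 1284.7927 m/s
total dv = |dv1| + |dv2| = 1734.0331 + 1284.7927 = 3018.8258 m/s = 3.0188 km/s

3.0188 km/s


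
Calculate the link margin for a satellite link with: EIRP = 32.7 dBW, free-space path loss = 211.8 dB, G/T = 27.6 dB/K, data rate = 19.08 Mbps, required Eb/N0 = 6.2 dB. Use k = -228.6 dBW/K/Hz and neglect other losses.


C/N0 = EIRP - FSPL + G/T - k = 32.7 - 211.8 + 27.6 - (-228.6)
C/N0 = 77.1000 dB-Hz
R_b = 19.08 Mbps = 1.908e+07 bps -> 10*log10(R_b) = 72.8058 dB-Hz
Eb/N0 = C/N0 - 10*log10(R_b) = 77.1000 - 72.8058 = 4.2942 dB
Margin = Eb/N0 - Eb/N0_req = 4.2942 - 6.2 = -1.9058 dB (negative margin: link does not close)

-1.9058 dB


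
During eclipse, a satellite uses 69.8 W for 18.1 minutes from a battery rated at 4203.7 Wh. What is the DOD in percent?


E_used = P * t / 60 = 69.8 * 18.1 / 60 = 21.0563 Wh
DOD = E_used / E_total * 100 = 21.0563 / 4203.7 * 100
DOD = 0.5009 %

0.5009 %


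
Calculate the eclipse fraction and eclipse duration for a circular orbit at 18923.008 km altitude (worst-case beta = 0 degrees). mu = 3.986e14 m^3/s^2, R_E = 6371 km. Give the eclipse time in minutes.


r = 25294.0080 km
T = 667.2467 min
Eclipse fraction = arcsin(R_E/r)/pi = arcsin(6371.0000/25294.0080)/pi
= arcsin(0.2518778)/pi = 0.08104812
Eclipse duration = 0.08104812 * 667.2467 = 54.0791 min

54.0791 minutes


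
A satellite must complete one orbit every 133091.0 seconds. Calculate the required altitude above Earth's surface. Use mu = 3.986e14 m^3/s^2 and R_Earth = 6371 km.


T = 133091.0 s
r = (mu*T^2/(4*pi^2))^(1/3) = (3.986e14 * 133091.0^2 / (4*pi^2))^(1/3)
r = 5.6341055e+07 m = 56341.0554 km
alt = r - R_E = 56341.0554 - 6371 = 49970.0554 km

49970.0554 km


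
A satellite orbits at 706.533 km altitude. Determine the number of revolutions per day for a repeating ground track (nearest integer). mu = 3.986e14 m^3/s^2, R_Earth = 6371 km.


r = 7.077533e+06 m
T = 2*pi*sqrt(r^3/mu) = 5925.6238 s = 98.7604 min
revs/day = 1440 / 98.7604 = 14.5807
Rounded: 15 revolutions per day

15 revolutions per day


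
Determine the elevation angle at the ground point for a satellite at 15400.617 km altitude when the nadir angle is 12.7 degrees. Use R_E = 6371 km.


r = R_E + alt = 21771.6170 km
Law of sines in the satellite / Earth-center / ground-point triangle:
  sin(nadir)/R_E = sin(90 + el)/r  =>  cos(el) = (r/R_E)*sin(nadir)
cos(el) = (21771.6170 / 6371.0000) * sin(12.7 deg) = 0.7512804
el = arccos(0.7512804) = 41.2986 deg
(Earth-central angle = 90 - nadir - el = 36.0014 deg)

41.2986 degrees


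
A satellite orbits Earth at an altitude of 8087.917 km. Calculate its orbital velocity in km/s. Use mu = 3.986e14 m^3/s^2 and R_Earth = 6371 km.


r = R_E + alt = 6371.0 + 8087.917 = 14458.9170 km = 1.4458917e+07 m
v = sqrt(mu/r) = sqrt(3.986e14 / 1.4458917e+07) = 5250.5012 m/s = 5.2505 km/s

5.2505 km/s


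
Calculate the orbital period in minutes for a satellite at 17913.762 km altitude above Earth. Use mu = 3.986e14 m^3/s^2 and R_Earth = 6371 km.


r = 24284.7620 km = 2.4284762e+07 m
T = 2*pi*sqrt(r^3/mu) = 2*pi*sqrt(1.432193e+22 / 3.986e14)
T = 37662.7475 s = 627.7125 min

627.7125 minutes


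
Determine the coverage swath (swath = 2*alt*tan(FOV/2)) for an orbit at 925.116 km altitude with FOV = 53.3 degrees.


FOV = 53.3 deg = 0.9302605 rad
swath = 2 * alt * tan(FOV/2) = 2 * 925.116 * tan(0.4651302)
swath = 2 * 925.116 * 0.5018547
swath = 928.5476 km

928.5476 km


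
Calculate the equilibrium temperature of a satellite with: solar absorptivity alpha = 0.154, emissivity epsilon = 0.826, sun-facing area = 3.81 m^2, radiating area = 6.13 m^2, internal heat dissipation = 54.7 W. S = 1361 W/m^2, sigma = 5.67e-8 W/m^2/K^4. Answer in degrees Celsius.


Numerator = alpha*S*A_sun + Q_int = 0.154*1361*3.81 + 54.7 = 853.2531 W
Denominator = eps*sigma*A_rad = 0.826*5.67e-8*6.13 = 2.8709365e-07 W/K^4
T^4 = 2.9720377e+09 K^4
T = 233.4875 K = -39.6625 C

-39.6625 degrees Celsius


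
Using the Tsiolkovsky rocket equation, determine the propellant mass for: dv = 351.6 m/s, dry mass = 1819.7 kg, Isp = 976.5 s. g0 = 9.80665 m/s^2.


ve = Isp * g0 = 976.5 * 9.80665 = 9576.193725 m/s
mass ratio = exp(dv/ve) = exp(351.6/9576.193725) = 1.03739841
m_prop = m_dry * (mr - 1) = 1819.7 * (1.03739841 - 1)
m_prop = 68.0539 kg

68.0539 kg


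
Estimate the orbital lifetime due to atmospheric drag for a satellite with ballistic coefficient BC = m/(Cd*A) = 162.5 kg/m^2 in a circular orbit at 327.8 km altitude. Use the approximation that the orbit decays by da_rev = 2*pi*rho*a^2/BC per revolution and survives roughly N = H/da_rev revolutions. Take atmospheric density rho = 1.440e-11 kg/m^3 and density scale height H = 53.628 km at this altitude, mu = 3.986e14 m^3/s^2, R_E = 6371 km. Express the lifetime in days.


a = R_E + alt = 6698.8000 km = 6.6988e+06 m
da_rev = 2*pi*rho*a^2/BC = 2*pi*1.440e-11*(6.6988e+06)^2/162.5 = 24.985211 m per revolution
N = H/da_rev = 53628.0000 m / 24.985211 m = 2146.3897 revolutions
P = 2*pi*sqrt(a^3/mu) = 5456.4068 s
lifetime = N*P = 2146.3897 * 5456.4068 = 1.1711575e+07 s = 135.5506 days

135.5506 days


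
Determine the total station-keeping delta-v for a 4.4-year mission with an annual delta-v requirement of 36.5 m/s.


dV = rate * years = 36.5 * 4.4
dV = 160.6000 m/s

160.6000 m/s


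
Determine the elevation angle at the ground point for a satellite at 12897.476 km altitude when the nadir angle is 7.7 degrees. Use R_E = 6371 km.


r = R_E + alt = 19268.4760 km
Law of sines in the satellite / Earth-center / ground-point triangle:
  sin(nadir)/R_E = sin(90 + el)/r  =>  cos(el) = (r/R_E)*sin(nadir)
cos(el) = (19268.4760 / 6371.0000) * sin(7.7 deg) = 0.4052283
el = arccos(0.4052283) = 66.0946 deg
(Earth-central angle = 90 - nadir - el = 16.2054 deg)

66.0946 degrees


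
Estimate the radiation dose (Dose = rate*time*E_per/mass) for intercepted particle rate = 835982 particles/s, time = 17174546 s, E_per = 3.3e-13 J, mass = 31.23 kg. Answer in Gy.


Total energy deposited = rate * time * E_per
  = 835982 * 17174546 * 3.3e-13 = 4.7380 J
Dose = E_total / mass = 4.7380 / 31.23
Dose = 0.1517135 Gy

0.1517 Gy


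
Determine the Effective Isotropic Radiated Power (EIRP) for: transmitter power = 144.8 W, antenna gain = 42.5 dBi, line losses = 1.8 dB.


Pt = 144.8 W = 21.6077 dBW
EIRP = Pt_dBW + Gt - losses = 21.6077 + 42.5 - 1.8 = 62.3077 dBW

62.3077 dBW


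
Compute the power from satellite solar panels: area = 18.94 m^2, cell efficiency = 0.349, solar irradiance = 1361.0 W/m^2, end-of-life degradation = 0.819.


P = area * eta * S * degradation
P = 18.94 * 0.349 * 1361.0 * 0.819
P = 7367.9629 W

7367.9629 W


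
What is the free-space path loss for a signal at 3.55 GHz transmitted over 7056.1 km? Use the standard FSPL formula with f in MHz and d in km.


f = 3.55 GHz = 3550.0000 MHz
d = 7056.1 km
FSPL = 32.44 + 20*log10(3550.0000) + 20*log10(7056.1)
FSPL = 32.44 + 71.0046 + 76.9713
FSPL = 180.4159 dB

180.4159 dB


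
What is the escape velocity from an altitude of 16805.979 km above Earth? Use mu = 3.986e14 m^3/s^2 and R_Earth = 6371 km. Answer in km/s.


r = 6371.0 + 16805.979 = 23176.9790 km = 2.3176979e+07 m
v_esc = sqrt(2*mu/r) = sqrt(2*3.986e14 / 2.3176979e+07)
v_esc = 5864.8273 m/s = 5.8648 km/s

5.8648 km/s


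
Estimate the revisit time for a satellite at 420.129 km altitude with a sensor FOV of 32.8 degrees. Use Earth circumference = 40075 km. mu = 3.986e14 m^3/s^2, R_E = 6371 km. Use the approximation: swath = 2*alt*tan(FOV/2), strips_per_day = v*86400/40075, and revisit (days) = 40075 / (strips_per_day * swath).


swath = 2*420.129*tan(0.286234) = 247.3014 km
v = sqrt(mu/r) = 7661.2151 m/s = 7.6612 km/s
strips/day = v*86400/40075 = 7.6612*86400/40075 = 16.5173
coverage/day = strips * swath = 16.5173 * 247.3014 = 4084.7399 km
revisit = 40075 / 4084.7399 = 9.8109 days

9.8109 days


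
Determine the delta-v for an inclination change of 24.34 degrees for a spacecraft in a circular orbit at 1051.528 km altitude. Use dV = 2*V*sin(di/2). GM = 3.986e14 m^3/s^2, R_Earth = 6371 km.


r = 7422.5280 km = 7.422528e+06 m
V = sqrt(mu/r) = 7328.1226 m/s
di = 24.34 deg = 0.4248131 rad
dV = 2*V*sin(di/2) = 2*7328.1226*sin(0.2124066)
dV = 3089.7269 m/s = 3.0897 km/s

3.0897 km/s


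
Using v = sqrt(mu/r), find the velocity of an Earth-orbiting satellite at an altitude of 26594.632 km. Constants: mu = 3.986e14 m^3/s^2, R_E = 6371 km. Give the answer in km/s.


r = R_E + alt = 6371.0 + 26594.632 = 32965.6320 km = 3.2965632e+07 m
v = sqrt(mu/r) = sqrt(3.986e14 / 3.2965632e+07) = 3477.2662 m/s = 3.4773 km/s

3.4773 km/s


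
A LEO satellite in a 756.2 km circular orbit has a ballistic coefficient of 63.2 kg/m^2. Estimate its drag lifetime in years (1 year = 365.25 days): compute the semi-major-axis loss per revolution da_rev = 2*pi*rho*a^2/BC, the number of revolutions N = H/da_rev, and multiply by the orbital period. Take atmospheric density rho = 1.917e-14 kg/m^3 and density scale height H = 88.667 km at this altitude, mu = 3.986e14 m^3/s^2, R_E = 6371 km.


a = R_E + alt = 7127.2000 km = 7.1272e+06 m
da_rev = 2*pi*rho*a^2/BC = 2*pi*1.917e-14*(7.1272e+06)^2/63.2 = 0.0968105739 m per revolution
N = H/da_rev = 88667.0000 m / 0.0968105739 m = 915881.3588 revolutions
P = 2*pi*sqrt(a^3/mu) = 5988.1082 s
lifetime = N*P = 915881.3588 * 5988.1082 = 5.4843967e+09 s = 63476.8135 days
years = 63476.8135 / 365.25 = 173.7900 years

173.7900 years


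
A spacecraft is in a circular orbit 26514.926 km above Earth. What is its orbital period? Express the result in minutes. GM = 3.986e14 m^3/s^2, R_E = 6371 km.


r = 32885.9260 km = 3.2885926e+07 m
T = 2*pi*sqrt(r^3/mu) = 2*pi*sqrt(3.5565607e+22 / 3.986e14)
T = 59350.7668 s = 989.1794 min

989.1794 minutes


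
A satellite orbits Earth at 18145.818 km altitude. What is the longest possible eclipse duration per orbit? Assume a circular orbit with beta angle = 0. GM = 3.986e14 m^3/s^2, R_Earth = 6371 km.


r = 24516.8180 km
T = 636.7312 min
Eclipse fraction = arcsin(R_E/r)/pi = arcsin(6371.0000/24516.8180)/pi
= arcsin(0.2598624)/pi = 0.08367722
Eclipse duration = 0.08367722 * 636.7312 = 53.2799 min

53.2799 minutes


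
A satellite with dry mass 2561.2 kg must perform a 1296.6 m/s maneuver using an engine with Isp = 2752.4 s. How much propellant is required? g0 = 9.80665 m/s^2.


ve = Isp * g0 = 2752.4 * 9.80665 = 26991.823460 m/s
mass ratio = exp(dv/ve) = exp(1296.6/26991.823460) = 1.04920923
m_prop = m_dry * (mr - 1) = 2561.2 * (1.04920923 - 1)
m_prop = 126.0347 kg

126.0347 kg


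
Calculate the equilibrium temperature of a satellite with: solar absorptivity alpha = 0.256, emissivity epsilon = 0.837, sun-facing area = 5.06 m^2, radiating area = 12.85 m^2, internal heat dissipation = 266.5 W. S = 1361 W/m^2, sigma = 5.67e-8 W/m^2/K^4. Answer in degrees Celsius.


Numerator = alpha*S*A_sun + Q_int = 0.256*1361*5.06 + 266.5 = 2029.4850 W
Denominator = eps*sigma*A_rad = 0.837*5.67e-8*12.85 = 6.0983401e-07 W/K^4
T^4 = 3.3279301e+09 K^4
T = 240.1837 K = -32.9663 C

-32.9663 degrees Celsius


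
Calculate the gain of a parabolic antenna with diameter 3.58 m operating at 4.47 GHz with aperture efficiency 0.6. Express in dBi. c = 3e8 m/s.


lambda = c/f = 3e8 / 4.47e+09 = 0.06711409 m
G = eta*(pi*D/lambda)^2 = 0.6*(pi*3.58/0.06711409)^2
G = 16849.5996 (linear)
G = 10*log10(16849.5996) = 42.2659 dBi

42.2659 dBi


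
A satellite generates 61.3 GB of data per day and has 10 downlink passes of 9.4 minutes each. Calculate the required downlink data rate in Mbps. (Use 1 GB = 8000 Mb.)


total contact time = 10 * 9.4 * 60 = 5640.0000 s
data = 61.3 GB = 490400.0000 Mb
rate = 490400.0000 / 5640.0000 = 86.9504 Mbps

86.9504 Mbps


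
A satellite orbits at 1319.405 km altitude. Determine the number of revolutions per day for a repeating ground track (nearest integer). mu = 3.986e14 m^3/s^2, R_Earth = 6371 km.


r = 7.690405e+06 m
T = 2*pi*sqrt(r^3/mu) = 6711.7387 s = 111.8623 min
revs/day = 1440 / 111.8623 = 12.8730
Rounded: 13 revolutions per day

13 revolutions per day


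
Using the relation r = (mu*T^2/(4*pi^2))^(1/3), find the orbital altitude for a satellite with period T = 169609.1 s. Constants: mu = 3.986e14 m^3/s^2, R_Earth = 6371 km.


T = 169609.1 s
r = (mu*T^2/(4*pi^2))^(1/3) = (3.986e14 * 169609.1^2 / (4*pi^2))^(1/3)
r = 6.6225506e+07 m = 66225.5061 km
alt = r - R_E = 66225.5061 - 6371 = 59854.5061 km

59854.5061 km


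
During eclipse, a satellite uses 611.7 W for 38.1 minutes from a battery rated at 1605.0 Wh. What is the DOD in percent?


E_used = P * t / 60 = 611.7 * 38.1 / 60 = 388.4295 Wh
DOD = E_used / E_total * 100 = 388.4295 / 1605.0 * 100
DOD = 24.2012 %

24.2012 %


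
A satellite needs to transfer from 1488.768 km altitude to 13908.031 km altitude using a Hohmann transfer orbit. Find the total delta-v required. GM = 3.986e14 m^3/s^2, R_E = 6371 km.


r1 = 7859.7680 km = 7.859768e+06 m
r2 = 20279.0310 km = 2.0279031e+07 m
dv1 = sqrt(mu/r1)*(sqrt(2*r2/(r1+r2)) - 1) = 1428.3011 m/s
dv2 = sqrt(mu/r2)*(1 - sqrt(2*r1/(r1+r2))) = 1119.7911 m/s
total dv = |dv1| + |dv2| = 1428.3011 + 1119.7911 = 2548.0922 m/s = 2.5481 km/s

2.5481 km/s


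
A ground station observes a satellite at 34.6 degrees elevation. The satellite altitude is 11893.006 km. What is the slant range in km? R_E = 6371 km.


h = 11893.006 km, el = 34.6 deg
d = -R_E*sin(el) + sqrt((R_E*sin(el))^2 + 2*R_E*h + h^2)
d = -6371.0000*sin(0.6038839) + sqrt((6371.0000*0.5678437)^2 + 2*6371.0000*11893.006 + 11893.006^2)
d = 13877.1886 km

13877.1886 km


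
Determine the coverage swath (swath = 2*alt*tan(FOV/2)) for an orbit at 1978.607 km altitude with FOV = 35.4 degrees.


FOV = 35.4 deg = 0.6178466 rad
swath = 2 * alt * tan(FOV/2) = 2 * 1978.607 * tan(0.3089233)
swath = 2 * 1978.607 * 0.3191407
swath = 1262.9081 km

1262.9081 km


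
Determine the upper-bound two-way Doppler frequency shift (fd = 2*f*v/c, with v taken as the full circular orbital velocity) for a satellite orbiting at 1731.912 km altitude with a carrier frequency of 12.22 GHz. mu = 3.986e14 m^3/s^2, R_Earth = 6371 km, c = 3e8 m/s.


r = 8.102912e+06 m
v = sqrt(mu/r) = 7013.7145 m/s (worst-case radial velocity)
f = 12.22 GHz = 1.222e+10 Hz
fd = 2*f*v/c = 2*1.222e+10*7013.7145/3.0e+08
fd = 571383.9445 Hz

571383.9445 Hz


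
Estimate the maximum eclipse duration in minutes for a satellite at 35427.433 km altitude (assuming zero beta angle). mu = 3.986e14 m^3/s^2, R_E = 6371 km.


r = 41798.4330 km
T = 1417.4246 min
Eclipse fraction = arcsin(R_E/r)/pi = arcsin(6371.0000/41798.4330)/pi
= arcsin(0.152422)/pi = 0.04870728
Eclipse duration = 0.04870728 * 1417.4246 = 69.0389 min

69.0389 minutes


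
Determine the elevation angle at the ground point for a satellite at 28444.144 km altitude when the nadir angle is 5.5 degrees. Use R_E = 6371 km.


r = R_E + alt = 34815.1440 km
Law of sines in the satellite / Earth-center / ground-point triangle:
  sin(nadir)/R_E = sin(90 + el)/r  =>  cos(el) = (r/R_E)*sin(nadir)
cos(el) = (34815.1440 / 6371.0000) * sin(5.5 deg) = 0.5237614
el = arccos(0.5237614) = 58.4151 deg
(Earth-central angle = 90 - nadir - el = 26.0849 deg)

58.4151 degrees


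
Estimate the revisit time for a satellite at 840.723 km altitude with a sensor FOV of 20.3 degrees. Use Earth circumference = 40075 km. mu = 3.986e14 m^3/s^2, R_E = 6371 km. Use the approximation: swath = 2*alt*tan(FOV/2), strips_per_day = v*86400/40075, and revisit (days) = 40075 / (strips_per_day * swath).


swath = 2*840.723*tan(0.1771509) = 301.0253 km
v = sqrt(mu/r) = 7434.4549 m/s = 7.4345 km/s
strips/day = v*86400/40075 = 7.4345*86400/40075 = 16.0284
coverage/day = strips * swath = 16.0284 * 301.0253 = 4824.9444 km
revisit = 40075 / 4824.9444 = 8.3058 days

8.3058 days


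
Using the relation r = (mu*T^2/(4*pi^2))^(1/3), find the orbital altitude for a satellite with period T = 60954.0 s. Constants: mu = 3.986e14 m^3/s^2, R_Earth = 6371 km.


T = 60954.0 s
r = (mu*T^2/(4*pi^2))^(1/3) = (3.986e14 * 60954.0^2 / (4*pi^2))^(1/3)
r = 3.347552e+07 m = 33475.5196 km
alt = r - R_E = 33475.5196 - 6371 = 27104.5196 km

27104.5196 km


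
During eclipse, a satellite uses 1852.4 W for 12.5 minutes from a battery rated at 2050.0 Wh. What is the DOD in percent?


E_used = P * t / 60 = 1852.4 * 12.5 / 60 = 385.9167 Wh
DOD = E_used / E_total * 100 = 385.9167 / 2050.0 * 100
DOD = 18.8252 %

18.8252 %


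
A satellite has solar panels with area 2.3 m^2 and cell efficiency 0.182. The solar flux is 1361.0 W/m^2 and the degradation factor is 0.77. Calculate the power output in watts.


P = area * eta * S * degradation
P = 2.3 * 0.182 * 1361.0 * 0.77
P = 438.6802 W

438.6802 W


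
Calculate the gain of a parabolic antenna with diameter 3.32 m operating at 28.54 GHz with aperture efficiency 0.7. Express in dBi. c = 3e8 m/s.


lambda = c/f = 3e8 / 2.854e+10 = 0.01051156 m
G = eta*(pi*D/lambda)^2 = 0.7*(pi*3.32/0.01051156)^2
G = 689190.6564 (linear)
G = 10*log10(689190.6564) = 58.3834 dBi

58.3834 dBi


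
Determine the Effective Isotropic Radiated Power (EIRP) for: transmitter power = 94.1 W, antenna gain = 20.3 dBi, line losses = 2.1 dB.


Pt = 94.1 W = 19.7359 dBW
EIRP = Pt_dBW + Gt - losses = 19.7359 + 20.3 - 2.1 = 37.9359 dBW

37.9359 dBW


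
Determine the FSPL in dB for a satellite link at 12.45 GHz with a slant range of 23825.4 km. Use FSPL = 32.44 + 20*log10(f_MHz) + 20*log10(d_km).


f = 12.45 GHz = 12450.0000 MHz
d = 23825.4 km
FSPL = 32.44 + 20*log10(12450.0000) + 20*log10(23825.4)
FSPL = 32.44 + 81.9034 + 87.5408
FSPL = 201.8842 dB

201.8842 dB


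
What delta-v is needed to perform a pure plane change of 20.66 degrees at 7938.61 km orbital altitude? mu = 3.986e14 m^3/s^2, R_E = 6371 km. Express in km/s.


r = 14309.6100 km = 1.430961e+07 m
V = sqrt(mu/r) = 5277.8221 m/s
di = 20.66 deg = 0.360585 rad
dV = 2*V*sin(di/2) = 2*5277.8221*sin(0.1802925)
dV = 1892.8102 m/s = 1.8928 km/s

1.8928 km/s


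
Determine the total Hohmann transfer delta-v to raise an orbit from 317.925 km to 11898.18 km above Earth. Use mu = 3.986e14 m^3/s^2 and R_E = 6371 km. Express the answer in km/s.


r1 = 6688.9250 km = 6.688925e+06 m
r2 = 18269.1800 km = 1.826918e+07 m
dv1 = sqrt(mu/r1)*(sqrt(2*r2/(r1+r2)) - 1) = 1620.7418 m/s
dv2 = sqrt(mu/r2)*(1 - sqrt(2*r1/(r1+r2))) = 1251.2253 m/s
total dv = |dv1| + |dv2| = 1620.7418 + 1251.2253 = 2871.9671 m/s = 2.8720 km/s

2.8720 km/s


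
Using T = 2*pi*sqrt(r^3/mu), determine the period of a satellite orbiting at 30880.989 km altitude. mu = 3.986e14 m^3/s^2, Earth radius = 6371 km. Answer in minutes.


r = 37251.9890 km = 3.7251989e+07 m
T = 2*pi*sqrt(r^3/mu) = 2*pi*sqrt(5.1694983e+22 / 3.986e14)
T = 71554.2477 s = 1192.5708 min

1192.5708 minutes


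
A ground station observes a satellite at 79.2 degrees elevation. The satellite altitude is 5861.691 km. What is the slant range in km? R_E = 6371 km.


h = 5861.691 km, el = 79.2 deg
d = -R_E*sin(el) + sqrt((R_E*sin(el))^2 + 2*R_E*h + h^2)
d = -6371.0000*sin(1.3823) + sqrt((6371.0000*0.9822873)^2 + 2*6371.0000*5861.691 + 5861.691^2)
d = 5916.1469 km

5916.1469 km


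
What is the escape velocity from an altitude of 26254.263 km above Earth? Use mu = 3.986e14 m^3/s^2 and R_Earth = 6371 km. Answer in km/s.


r = 6371.0 + 26254.263 = 32625.2630 km = 3.2625263e+07 m
v_esc = sqrt(2*mu/r) = sqrt(2*3.986e14 / 3.2625263e+07)
v_esc = 4943.1824 m/s = 4.9432 km/s

4.9432 km/s


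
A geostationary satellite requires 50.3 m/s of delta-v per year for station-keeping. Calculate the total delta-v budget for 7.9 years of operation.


dV = rate * years = 50.3 * 7.9
dV = 397.3700 m/s

397.3700 m/s


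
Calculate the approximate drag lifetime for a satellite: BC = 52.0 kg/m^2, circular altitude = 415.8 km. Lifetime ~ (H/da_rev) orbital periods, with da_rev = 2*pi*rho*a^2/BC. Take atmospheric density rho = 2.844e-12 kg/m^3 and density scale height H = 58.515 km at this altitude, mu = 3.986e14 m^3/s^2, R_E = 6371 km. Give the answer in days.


a = R_E + alt = 6786.8000 km = 6.7868e+06 m
da_rev = 2*pi*rho*a^2/BC = 2*pi*2.844e-12*(6.7868e+06)^2/52.0 = 15.828371 m per revolution
N = H/da_rev = 58515.0000 m / 15.828371 m = 3696.8429 revolutions
P = 2*pi*sqrt(a^3/mu) = 5564.2777 s
lifetime = N*P = 3696.8429 * 5564.2777 = 2.057026e+07 s = 238.0817 days

238.0817 days


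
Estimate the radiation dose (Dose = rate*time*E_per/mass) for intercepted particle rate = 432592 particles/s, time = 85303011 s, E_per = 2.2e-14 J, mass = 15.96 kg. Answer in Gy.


Total energy deposited = rate * time * E_per
  = 432592 * 85303011 * 2.2e-14 = 0.8118308 J
Dose = E_total / mass = 0.8118308 / 15.96
Dose = 0.05086659 Gy

0.0509 Gy


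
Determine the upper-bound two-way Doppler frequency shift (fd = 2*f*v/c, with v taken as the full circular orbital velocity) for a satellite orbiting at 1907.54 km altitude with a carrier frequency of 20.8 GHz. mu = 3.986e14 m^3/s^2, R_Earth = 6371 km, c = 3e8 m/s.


r = 8.27854e+06 m
v = sqrt(mu/r) = 6938.9183 m/s (worst-case radial velocity)
f = 20.8 GHz = 2.08e+10 Hz
fd = 2*f*v/c = 2*2.08e+10*6938.9183/3.0e+08
fd = 962196.6651 Hz

962196.6651 Hz


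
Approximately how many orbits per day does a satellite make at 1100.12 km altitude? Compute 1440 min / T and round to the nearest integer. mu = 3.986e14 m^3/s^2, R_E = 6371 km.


r = 7.47112e+06 m
T = 2*pi*sqrt(r^3/mu) = 6426.7261 s = 107.1121 min
revs/day = 1440 / 107.1121 = 13.4439
Rounded: 13 revolutions per day

13 revolutions per day


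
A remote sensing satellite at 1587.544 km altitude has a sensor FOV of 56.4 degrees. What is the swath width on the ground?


FOV = 56.4 deg = 0.9843657 rad
swath = 2 * alt * tan(FOV/2) = 2 * 1587.544 * tan(0.4921828)
swath = 2 * 1587.544 * 0.5361953
swath = 1702.4672 km

1702.4672 km


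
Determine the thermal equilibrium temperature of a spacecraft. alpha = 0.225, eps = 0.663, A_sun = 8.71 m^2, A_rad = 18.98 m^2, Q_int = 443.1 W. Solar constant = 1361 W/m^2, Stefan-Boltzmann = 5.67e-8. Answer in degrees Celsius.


Numerator = alpha*S*A_sun + Q_int = 0.225*1361*8.71 + 443.1 = 3110.3198 W
Denominator = eps*sigma*A_rad = 0.663*5.67e-8*18.98 = 7.1349806e-07 W/K^4
T^4 = 4.3592547e+09 K^4
T = 256.9526 K = -16.1974 C

-16.1974 degrees Celsius


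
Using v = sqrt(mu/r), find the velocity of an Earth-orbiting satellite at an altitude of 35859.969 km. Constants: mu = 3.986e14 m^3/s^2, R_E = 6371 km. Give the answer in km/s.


r = R_E + alt = 6371.0 + 35859.969 = 42230.9690 km = 4.2230969e+07 m
v = sqrt(mu/r) = sqrt(3.986e14 / 4.2230969e+07) = 3072.2257 m/s = 3.0722 km/s

3.0722 km/s


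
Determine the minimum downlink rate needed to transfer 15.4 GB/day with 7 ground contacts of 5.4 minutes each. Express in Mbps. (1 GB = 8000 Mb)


total contact time = 7 * 5.4 * 60 = 2268.0000 s
data = 15.4 GB = 123200.0000 Mb
rate = 123200.0000 / 2268.0000 = 54.3210 Mbps

54.3210 Mbps


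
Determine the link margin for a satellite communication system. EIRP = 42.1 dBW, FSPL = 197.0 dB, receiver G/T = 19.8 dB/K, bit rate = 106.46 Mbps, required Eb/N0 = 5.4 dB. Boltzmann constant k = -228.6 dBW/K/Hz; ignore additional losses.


C/N0 = EIRP - FSPL + G/T - k = 42.1 - 197.0 + 19.8 - (-228.6)
C/N0 = 93.5000 dB-Hz
R_b = 106.46 Mbps = 1.0646e+08 bps -> 10*log10(R_b) = 80.2719 dB-Hz
Eb/N0 = C/N0 - 10*log10(R_b) = 93.5000 - 80.2719 = 13.2281 dB
Margin = Eb/N0 - Eb/N0_req = 13.2281 - 5.4 = 7.8281 dB (link closes)

7.8281 dB


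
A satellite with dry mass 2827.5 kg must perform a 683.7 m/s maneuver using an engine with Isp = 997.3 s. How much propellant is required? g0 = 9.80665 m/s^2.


ve = Isp * g0 = 997.3 * 9.80665 = 9780.172045 m/s
mass ratio = exp(dv/ve) = exp(683.7/9780.172045) = 1.07240817
m_prop = m_dry * (mr - 1) = 2827.5 * (1.07240817 - 1)
m_prop = 204.7341 kg

204.7341 kg


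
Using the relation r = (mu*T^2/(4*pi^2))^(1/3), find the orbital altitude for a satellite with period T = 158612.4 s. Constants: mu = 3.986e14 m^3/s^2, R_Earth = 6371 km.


T = 158612.4 s
r = (mu*T^2/(4*pi^2))^(1/3) = (3.986e14 * 158612.4^2 / (4*pi^2))^(1/3)
r = 6.3331136e+07 m = 63331.1358 km
alt = r - R_E = 63331.1358 - 6371 = 56960.1358 km

56960.1358 km
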